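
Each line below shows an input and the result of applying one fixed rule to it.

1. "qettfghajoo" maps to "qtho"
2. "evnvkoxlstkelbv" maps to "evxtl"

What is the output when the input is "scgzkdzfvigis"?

What's happening: keep one character in every 3, starting at position 1 (positions 1st, 4th, 7th, ...).
So "scgzkdzfvigis" becomes "szzis".

szzis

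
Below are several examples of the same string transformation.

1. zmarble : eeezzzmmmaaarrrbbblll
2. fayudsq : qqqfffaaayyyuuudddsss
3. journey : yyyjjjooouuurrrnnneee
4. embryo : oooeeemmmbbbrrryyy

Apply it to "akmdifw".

Looking at the pairs, the operation is to repeat every character 3 times, then move the last 3 characters to the front (rotate right by 3).
"akmdifw" → "aaakkkmmmdddiiifffwww" → "wwwaaakkkmmmdddiiifff".

wwwaaakkkmmmdddiiifff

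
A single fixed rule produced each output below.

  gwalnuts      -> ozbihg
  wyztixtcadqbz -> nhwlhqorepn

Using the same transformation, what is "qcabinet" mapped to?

opwbsh

Looking at the pairs, the operation is to delete the first 2 characters, then shift every letter 12 places backward in the alphabet (wrapping around).
Starting from "qcabinet": after the first operation, "abinet"; after the second, "opwbsh".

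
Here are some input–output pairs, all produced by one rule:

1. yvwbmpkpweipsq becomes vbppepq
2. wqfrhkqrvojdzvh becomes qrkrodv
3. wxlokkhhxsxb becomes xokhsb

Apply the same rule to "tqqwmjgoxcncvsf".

What's happening: keep every other character starting from the second (positions 2nd, 4th, 6th, ...).
Applying that to "tqqwmjgoxcncvsf" gives "qwjoccs".

qwjoccs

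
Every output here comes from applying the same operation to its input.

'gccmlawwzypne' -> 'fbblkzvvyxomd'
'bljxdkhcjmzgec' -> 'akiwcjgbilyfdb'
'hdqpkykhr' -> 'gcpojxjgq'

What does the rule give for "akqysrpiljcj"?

In each case the input is transformed by: shift every letter 1 place backward in the alphabet (wrapping around).
Doing the same to "akqysrpiljcj": "zjpxrqohkibi".

zjpxrqohkibi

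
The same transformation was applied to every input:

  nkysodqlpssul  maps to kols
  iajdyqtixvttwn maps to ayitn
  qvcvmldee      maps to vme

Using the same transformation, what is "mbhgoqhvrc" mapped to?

Looking at the pairs, the operation is to keep one character in every 3, starting at position 2 (positions 2nd, 5th, 8th, ...).
Doing the same to "mbhgoqhvrc": "bov".

bov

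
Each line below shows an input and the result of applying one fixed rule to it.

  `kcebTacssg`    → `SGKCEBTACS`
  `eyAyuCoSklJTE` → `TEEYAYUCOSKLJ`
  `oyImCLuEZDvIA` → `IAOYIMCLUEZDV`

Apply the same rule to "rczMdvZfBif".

The pattern: move the last 2 characters to the front (rotate right by 2), then convert every letter to uppercase.
"rczMdvZfBif" → "ifrczMdvZfB" → "IFRCZMDVZFB".

IFRCZMDVZFB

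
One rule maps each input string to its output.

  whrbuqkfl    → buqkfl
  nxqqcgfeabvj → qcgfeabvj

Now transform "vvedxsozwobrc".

The transformation: delete the first 3 characters.
Doing the same to "vvedxsozwobrc": "dxsozwobrc".

dxsozwobrc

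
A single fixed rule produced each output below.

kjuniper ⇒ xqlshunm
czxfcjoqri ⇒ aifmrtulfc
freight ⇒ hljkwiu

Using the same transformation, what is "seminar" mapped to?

The pattern: move the first 2 characters to the end (rotate left by 2), then shift every letter 3 places forward in the alphabet (wrapping around).
On "seminar" that produces "plqduvh".

plqduvh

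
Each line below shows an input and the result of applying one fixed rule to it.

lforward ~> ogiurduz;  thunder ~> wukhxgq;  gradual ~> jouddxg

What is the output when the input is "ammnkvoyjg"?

djpmpbqrny

The pattern: shift every letter 3 places forward in the alphabet (wrapping around), then take characters alternately from the front and the back (1st, last, 2nd, 2nd-last, ...).
Starting from "ammnkvoyjg": after the first operation, "dppqnyrbmj"; after the second, "djpmpbqrny".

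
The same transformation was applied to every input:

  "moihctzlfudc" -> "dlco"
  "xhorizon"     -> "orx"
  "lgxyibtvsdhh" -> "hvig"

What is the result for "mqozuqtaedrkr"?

keqo

The transformation: reverse the string, then keep one character in every 3, starting at position 2 (positions 2nd, 5th, 8th, ...).
Starting from "mqozuqtaedrkr": after the first operation, "rkrdeatquzoqm"; after the second, "keqo".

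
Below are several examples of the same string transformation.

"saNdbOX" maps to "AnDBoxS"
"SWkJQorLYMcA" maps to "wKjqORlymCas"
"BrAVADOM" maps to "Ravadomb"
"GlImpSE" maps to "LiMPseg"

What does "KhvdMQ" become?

HVDmqk

Each output is the input with this applied: flip the case of every letter, then move the first character to the end.
For "KhvdMQ", step one produces "kHVDmq"; step two turns that into "HVDmqk".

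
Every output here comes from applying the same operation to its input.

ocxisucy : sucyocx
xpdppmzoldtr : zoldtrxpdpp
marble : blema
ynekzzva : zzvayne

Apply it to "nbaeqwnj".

qwnjnba

The rule is to swap the front and back halves of the string, then delete the last character.
Starting from "nbaeqwnj": after the first operation, "qwnjnbae"; after the second, "qwnjnba".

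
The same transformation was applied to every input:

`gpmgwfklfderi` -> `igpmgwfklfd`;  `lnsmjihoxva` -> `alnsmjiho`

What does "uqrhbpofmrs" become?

What's happening: move the last character to the front, then delete the last 2 characters.
Applying both steps to "uqrhbpofmrs": "suqrhbpofmr", then "suqrhbpof".
(Check on "lnsmjihoxva": → "alnsmjihoxv" → "alnsmjiho" ✓)

suqrhbpof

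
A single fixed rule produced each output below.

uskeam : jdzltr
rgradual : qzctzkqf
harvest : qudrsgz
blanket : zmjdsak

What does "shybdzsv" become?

xacyrurg

Each output is the input with this applied: move the first 2 characters to the end (rotate left by 2), then shift every letter 1 place backward in the alphabet (wrapping around).
Working it through for "shybdzsv": intermediate "ybdzsvsh", final "xacyrurg".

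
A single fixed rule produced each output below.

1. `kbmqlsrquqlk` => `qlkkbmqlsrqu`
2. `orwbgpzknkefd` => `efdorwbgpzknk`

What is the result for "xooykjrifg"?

Rule — move the last 3 characters to the front (rotate right by 3).
For "xooykjrifg" the result is "ifgxooykjr".

ifgxooykjr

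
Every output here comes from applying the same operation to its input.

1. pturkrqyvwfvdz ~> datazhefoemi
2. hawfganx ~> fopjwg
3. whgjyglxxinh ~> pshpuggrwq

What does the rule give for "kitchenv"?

What's happening: shift every letter 9 places forward in the alphabet (wrapping around), then delete the first 2 characters.
For "kitchenv", step one produces "trclqnwe"; step two turns that into "clqnwe".

clqnwe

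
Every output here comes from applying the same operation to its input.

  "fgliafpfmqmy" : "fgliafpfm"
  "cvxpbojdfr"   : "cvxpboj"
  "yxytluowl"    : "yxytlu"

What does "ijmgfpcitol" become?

ijmgfpci

What's happening: delete the last 3 characters.
Doing the same to "ijmgfpcitol": "ijmgfpci".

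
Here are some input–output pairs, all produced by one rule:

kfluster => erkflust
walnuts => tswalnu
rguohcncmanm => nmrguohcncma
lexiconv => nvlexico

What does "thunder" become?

The rule is to move the last 2 characters to the front (rotate right by 2).
Applying that to "thunder" gives "erthund".

erthund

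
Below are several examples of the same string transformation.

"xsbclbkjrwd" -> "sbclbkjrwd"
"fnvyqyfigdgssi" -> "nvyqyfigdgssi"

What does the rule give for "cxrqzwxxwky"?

xrqzwxxwky

The pattern: delete the first character.
For "cxrqzwxxwky" the result is "xrqzwxxwky".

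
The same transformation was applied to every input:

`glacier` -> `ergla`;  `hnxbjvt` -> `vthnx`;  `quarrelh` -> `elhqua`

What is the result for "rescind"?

In each case the input is transformed by: move the first 3 characters to the end (rotate left by 3), then delete the first 2 characters.
Working it through for "rescind": intermediate "cindres", final "ndres".

ndres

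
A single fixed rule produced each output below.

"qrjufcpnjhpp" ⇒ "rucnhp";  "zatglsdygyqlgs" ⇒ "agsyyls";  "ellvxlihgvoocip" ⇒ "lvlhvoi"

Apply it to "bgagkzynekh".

ggznk

What's happening: keep every other character starting from the second (positions 2nd, 4th, 6th, ...).
"bgagkzynekh" → "ggznk".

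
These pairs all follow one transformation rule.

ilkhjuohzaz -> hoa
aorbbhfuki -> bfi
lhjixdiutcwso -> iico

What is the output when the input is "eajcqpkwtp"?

ckp

The pattern: delete the first 2 characters, then keep one character in every 3, starting at position 2 (positions 2nd, 5th, 8th, ...).
Starting from "eajcqpkwtp": after the first operation, "jcqpkwtp"; after the second, "ckp".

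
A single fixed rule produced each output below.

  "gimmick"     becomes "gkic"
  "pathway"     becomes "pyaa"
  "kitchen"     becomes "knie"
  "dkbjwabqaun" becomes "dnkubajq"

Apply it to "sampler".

The rule is to take characters alternately from the front and the back (1st, last, 2nd, 2nd-last, ...), then delete the last 3 characters.
On "sampler" that produces "srae".
(Check on "kitchen": → "kniethc" → "knie" ✓)

srae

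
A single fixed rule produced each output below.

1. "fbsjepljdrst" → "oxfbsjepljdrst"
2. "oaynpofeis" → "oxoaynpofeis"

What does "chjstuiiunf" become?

The pattern: prepend "ox".
So "chjstuiiunf" becomes "oxchjstuiiunf".

oxchjstuiiunf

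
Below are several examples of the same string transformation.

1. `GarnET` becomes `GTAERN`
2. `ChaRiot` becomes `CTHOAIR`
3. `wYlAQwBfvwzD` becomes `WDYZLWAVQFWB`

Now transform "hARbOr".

HRAORB

The transformation: take characters alternately from the front and the back (1st, last, 2nd, 2nd-last, ...), then convert every letter to uppercase.
Working it through for "hARbOr": intermediate "hrAORb", final "HRAORB".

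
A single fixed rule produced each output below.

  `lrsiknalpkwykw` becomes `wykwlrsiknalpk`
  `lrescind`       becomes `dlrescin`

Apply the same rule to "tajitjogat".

attajitjog

The rule is to move the first 3 characters to the end (rotate left by 3), then swap the front and back halves of the string.
Applying both steps to "tajitjogat": "itjogattaj", then "attajitjog".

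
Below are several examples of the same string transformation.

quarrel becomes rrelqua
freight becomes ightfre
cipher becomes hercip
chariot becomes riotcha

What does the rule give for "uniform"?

formuni

In each case the input is transformed by: move the first 3 characters to the end (rotate left by 3).
Doing the same to "uniform": "formuni".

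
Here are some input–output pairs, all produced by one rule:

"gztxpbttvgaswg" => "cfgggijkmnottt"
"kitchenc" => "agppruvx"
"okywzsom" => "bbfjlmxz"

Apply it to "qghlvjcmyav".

What's happening: shift every letter 13 places forward in the alphabet (wrapping around) — i.e. ROT13, then sort the characters into alphabetical order.
On "qghlvjcmyav": the first step gives "dtuyiwpzlni", and the second then gives "diilnptuwyz".
(Check on "kitchenc": → "xvgpurap" → "agppruvx" ✓)

diilnptuwyz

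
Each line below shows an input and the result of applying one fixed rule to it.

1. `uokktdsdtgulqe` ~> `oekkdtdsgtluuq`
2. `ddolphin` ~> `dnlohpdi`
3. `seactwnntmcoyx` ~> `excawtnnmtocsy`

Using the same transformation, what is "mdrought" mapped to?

What's happening: swap the first and last characters, then swap each adjacent pair of characters (1↔2, 3↔4, ...).
On "mdrought": the first step gives "tdroughm", and the second then gives "dtorgumh".

dtorgumh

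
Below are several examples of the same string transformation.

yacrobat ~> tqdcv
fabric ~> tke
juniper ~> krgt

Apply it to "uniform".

The rule is to shift every letter 2 places forward in the alphabet (wrapping around), then delete the first 3 characters.
Working it through for "uniform": intermediate "wpkhqto", final "hqto".
(Check on "juniper": → "lwpkrgt" → "krgt" ✓)

hqto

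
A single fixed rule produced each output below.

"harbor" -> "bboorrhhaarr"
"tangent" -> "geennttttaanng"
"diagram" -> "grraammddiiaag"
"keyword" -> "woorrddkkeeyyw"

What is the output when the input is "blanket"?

nkkeettbbllaan

Looking at the pairs, the operation is to double every character, then swap the front and back halves of the string.
On "blanket": the first step gives "bbllaannkkeett", and the second then gives "nkkeettbbllaan".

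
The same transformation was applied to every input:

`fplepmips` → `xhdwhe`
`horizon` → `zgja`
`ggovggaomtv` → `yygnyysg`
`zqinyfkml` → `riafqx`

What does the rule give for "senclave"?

kwfud

Rule — delete the last 3 characters, then shift every letter 8 places backward in the alphabet (wrapping around).
On "senclave": the first step gives "sencl", and the second then gives "kwfud".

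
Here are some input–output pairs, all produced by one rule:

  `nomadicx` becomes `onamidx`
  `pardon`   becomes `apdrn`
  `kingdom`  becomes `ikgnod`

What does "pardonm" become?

Looking at the pairs, the operation is to swap each adjacent pair of characters (1↔2, 3↔4, ...), then delete the last character.
Starting from "pardonm": after the first operation, "apdrnom"; after the second, "apdrno".

apdrno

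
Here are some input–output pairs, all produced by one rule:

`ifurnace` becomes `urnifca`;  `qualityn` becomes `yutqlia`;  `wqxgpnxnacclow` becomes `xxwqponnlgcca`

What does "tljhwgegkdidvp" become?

wvtlkjihggedd

Rule — delete the last character, then sort the characters into reverse alphabetical order.
For "tljhwgegkdidvp" the result is "wvtlkjihggedd".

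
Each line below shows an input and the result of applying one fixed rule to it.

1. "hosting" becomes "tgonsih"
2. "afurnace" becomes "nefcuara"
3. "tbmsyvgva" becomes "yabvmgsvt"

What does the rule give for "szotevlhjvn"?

vnzvojthels

The pattern: take characters alternately from the front and the back (1st, last, 2nd, 2nd-last, ...), then swap the first and last characters.
Working it through for "szotevlhjvn": intermediate "snzvojthelv", final "vnzvojthels".
(Check on "hosting": → "hgonsit" → "tgonsih" ✓)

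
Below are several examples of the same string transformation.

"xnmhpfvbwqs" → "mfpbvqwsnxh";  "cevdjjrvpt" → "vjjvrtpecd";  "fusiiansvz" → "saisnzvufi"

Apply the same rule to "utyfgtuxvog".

ytgxuovgtuf

What's happening: swap each adjacent pair of characters (1↔2, 3↔4, ...), then move the first 3 characters to the end (rotate left by 3).
On "utyfgtuxvog": the first step gives "tufytgxuovg", and the second then gives "ytgxuovgtuf".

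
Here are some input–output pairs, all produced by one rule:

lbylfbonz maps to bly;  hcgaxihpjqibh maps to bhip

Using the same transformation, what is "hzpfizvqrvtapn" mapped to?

fnqvz

What's happening: sort the characters into alphabetical order, then keep one character in every 3, starting at position 2 (positions 2nd, 5th, 8th, ...).
Starting from "hzpfizvqrvtapn": after the first operation, "afhinppqrtvvzz"; after the second, "fnqvz".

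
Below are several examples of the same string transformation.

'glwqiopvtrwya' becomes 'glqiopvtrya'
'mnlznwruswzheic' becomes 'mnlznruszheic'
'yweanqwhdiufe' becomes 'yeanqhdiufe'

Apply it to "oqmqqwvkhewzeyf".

oqmqqvkhezeyf

The rule is to remove every "w".
Doing the same to "oqmqqwvkhewzeyf": "oqmqqvkhezeyf".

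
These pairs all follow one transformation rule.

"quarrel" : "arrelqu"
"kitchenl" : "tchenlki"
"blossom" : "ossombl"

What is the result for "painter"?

interpa

What's happening: move the first 2 characters to the end (rotate left by 2).
Doing the same to "painter": "interpa".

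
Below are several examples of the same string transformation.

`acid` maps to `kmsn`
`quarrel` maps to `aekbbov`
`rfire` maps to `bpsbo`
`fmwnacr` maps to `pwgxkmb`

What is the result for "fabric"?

pklbsm

Looking at the pairs, the operation is to shift every letter 10 places forward in the alphabet (wrapping around).
So "fabric" becomes "pklbsm".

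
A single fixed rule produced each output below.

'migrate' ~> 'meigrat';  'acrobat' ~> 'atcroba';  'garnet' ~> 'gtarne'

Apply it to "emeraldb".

In each case the input is transformed by: swap the first and last characters, then move the last character to the front.
For "emeraldb", step one produces "bmeralde"; step two turns that into "ebmerald".

ebmerald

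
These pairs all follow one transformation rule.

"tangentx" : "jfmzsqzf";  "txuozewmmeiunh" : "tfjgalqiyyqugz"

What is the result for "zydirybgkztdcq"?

clkpudknswlfpo

The transformation: shift every letter 12 places forward in the alphabet (wrapping around), then move the last character to the front.
Working it through for "zydirybgkztdcq": intermediate "lkpudknswlfpoc", final "clkpudknswlfpo".
(Check on "txuozewmmeiunh": → "fjgalqiyyqugzt" → "tfjgalqiyyqugz" ✓)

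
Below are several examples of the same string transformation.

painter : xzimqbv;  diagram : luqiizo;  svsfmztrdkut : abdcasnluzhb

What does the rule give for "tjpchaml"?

Looking at the pairs, the operation is to take characters alternately from the front and the back (1st, last, 2nd, 2nd-last, ...), then shift every letter 8 places forward in the alphabet (wrapping around).
Starting from "tjpchaml": after the first operation, "tljmpach"; after the second, "btruxikp".
(Check on "svsfmztrdkut": → "stvuskfdmrzt" → "abdcasnluzhb" ✓)

btruxikp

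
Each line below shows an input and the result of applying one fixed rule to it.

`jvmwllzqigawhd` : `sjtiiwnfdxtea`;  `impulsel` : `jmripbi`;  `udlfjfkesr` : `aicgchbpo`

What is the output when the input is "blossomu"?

Each output is the input with this applied: shift every letter 3 places backward in the alphabet (wrapping around), then delete the first character.
For "blossomu", step one produces "yilppljr"; step two turns that into "ilppljr".

ilppljr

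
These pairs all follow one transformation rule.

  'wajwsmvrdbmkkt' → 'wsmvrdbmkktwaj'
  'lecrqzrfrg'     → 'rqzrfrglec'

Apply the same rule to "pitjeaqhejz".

Each output is the input with this applied: move the first 3 characters to the end (rotate left by 3).
So "pitjeaqhejz" becomes "jeaqhejzpit".

jeaqhejzpit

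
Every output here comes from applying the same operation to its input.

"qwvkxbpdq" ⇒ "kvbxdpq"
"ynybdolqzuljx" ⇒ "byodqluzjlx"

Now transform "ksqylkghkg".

yqklhggk

The transformation: swap each adjacent pair of characters (1↔2, 3↔4, ...), then delete the first 2 characters.
On "ksqylkghkg": the first step gives "skyqklhggk", and the second then gives "yqklhggk".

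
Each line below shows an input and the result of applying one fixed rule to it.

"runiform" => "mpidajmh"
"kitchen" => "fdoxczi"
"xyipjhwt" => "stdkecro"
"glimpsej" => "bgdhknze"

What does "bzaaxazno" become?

What's happening: shift every letter 5 places backward in the alphabet (wrapping around).
Applying that to "bzaaxazno" gives "wuvvsvuij".

wuvvsvuij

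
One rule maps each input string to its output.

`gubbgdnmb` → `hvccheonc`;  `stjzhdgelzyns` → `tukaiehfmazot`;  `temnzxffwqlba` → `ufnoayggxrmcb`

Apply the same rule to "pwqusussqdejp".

The transformation: shift every letter 1 place forward in the alphabet (wrapping around).
"pwqusussqdejp" → "qxrvtvttrefkq".

qxrvtvttrefkq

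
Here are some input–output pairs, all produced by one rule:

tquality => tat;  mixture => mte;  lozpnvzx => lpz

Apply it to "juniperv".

jir

In each case the input is transformed by: keep one character in every 3, starting at position 1 (positions 1st, 4th, 7th, ...).
For "juniperv" the result is "jir".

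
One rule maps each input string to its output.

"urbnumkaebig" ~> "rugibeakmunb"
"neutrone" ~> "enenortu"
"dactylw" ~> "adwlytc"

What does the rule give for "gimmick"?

The transformation: reverse the string, then move the last 2 characters to the front (rotate right by 2).
"gimmick" → "kcimmig" → "igkcimm".
(Check on "urbnumkaebig": → "gibeakmunbru" → "rugibeakmunb" ✓)

igkcimm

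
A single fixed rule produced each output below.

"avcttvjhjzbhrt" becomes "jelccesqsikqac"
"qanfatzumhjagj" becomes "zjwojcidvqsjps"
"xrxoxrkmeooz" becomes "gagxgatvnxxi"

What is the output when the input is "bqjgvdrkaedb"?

The rule is to shift every letter 9 places forward in the alphabet (wrapping around).
Doing the same to "bqjgvdrkaedb": "kzspematjnmk".

kzspematjnmk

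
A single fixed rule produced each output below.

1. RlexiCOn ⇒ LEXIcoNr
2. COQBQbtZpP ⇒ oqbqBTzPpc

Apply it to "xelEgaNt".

Rule — move the first character to the end, then flip the case of every letter.
For "xelEgaNt", step one produces "elEgaNtx"; step two turns that into "ELeGAnTX".
(Check on "COQBQbtZpP": → "OQBQbtZpPC" → "oqbqBTzPpc" ✓)

ELeGAnTX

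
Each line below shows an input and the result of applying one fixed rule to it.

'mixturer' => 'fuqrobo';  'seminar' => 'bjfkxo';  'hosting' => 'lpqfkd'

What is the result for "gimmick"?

Rule — delete the first character, then shift every letter 3 places backward in the alphabet (wrapping around).
Working it through for "gimmick": intermediate "immick", final "fjjfzh".

fjjfzh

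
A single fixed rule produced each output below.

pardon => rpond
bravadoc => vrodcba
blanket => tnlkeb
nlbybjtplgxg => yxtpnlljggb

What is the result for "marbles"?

Looking at the pairs, the operation is to sort the characters into reverse alphabetical order, then delete the last character.
Working it through for "marbles": intermediate "srmleba", final "srmleb".
(Check on "nlbybjtplgxg": → "yxtpnlljggbb" → "yxtpnlljggb" ✓)

srmleb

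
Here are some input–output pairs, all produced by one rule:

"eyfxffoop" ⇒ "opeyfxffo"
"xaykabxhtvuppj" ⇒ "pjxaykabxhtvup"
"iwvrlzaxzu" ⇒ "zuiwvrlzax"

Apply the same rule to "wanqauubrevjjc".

Rule — move the last 2 characters to the front (rotate right by 2).
So "wanqauubrevjjc" becomes "jcwanqauubrevj".

jcwanqauubrevj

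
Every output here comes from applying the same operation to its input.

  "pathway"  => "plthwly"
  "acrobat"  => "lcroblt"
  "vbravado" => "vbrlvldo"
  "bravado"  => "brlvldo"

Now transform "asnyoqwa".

Looking at the pairs, the operation is to replace every "a" with "l".
So "asnyoqwa" becomes "lsnyoqwl".

lsnyoqwl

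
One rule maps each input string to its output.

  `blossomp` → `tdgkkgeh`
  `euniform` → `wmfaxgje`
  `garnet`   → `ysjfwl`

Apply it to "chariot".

uzsjagl

Each output is the input with this applied: shift every letter 8 places backward in the alphabet (wrapping around).
Doing the same to "chariot": "uzsjagl".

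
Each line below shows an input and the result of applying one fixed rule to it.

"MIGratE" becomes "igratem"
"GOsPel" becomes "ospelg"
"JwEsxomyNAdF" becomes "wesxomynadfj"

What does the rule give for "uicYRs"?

Rule — move the first character to the end, then convert every letter to lowercase.
Working it through for "uicYRs": intermediate "icYRsu", final "icyrsu".

icyrsu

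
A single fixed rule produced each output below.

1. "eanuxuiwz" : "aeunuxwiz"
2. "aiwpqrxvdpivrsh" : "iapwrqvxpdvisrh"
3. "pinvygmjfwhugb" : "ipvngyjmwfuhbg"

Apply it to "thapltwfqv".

The transformation: swap each adjacent pair of characters (1↔2, 3↔4, ...).
Doing the same to "thapltwfqv": "htpatlfwvq".

htpatlfwvq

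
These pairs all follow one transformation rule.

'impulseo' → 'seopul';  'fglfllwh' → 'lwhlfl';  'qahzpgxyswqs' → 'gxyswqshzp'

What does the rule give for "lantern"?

rnnte

Looking at the pairs, the operation is to delete the first 2 characters, then move the first 3 characters to the end (rotate left by 3).
"lantern" → "ntern" → "rnnte".
(Check on "impulseo": → "pulseo" → "seopul" ✓)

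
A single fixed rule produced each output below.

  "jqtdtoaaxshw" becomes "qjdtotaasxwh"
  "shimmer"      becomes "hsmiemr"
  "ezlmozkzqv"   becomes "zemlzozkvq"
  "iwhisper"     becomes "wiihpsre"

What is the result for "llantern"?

Looking at the pairs, the operation is to swap each adjacent pair of characters (1↔2, 3↔4, ...).
So "llantern" becomes "llnaetnr".

llnaetnr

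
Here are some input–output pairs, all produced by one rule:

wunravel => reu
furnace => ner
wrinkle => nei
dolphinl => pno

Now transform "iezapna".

Rule — move the first 3 characters to the end (rotate left by 3), then keep one character in every 3, starting at position 1 (positions 1st, 4th, 7th, ...).
On "iezapna": the first step gives "apnaiez", and the second then gives "aaz".

aaz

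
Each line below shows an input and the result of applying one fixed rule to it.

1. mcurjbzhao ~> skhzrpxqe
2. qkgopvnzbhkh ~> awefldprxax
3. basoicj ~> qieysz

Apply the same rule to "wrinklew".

hydabum

Looking at the pairs, the operation is to delete the first character, then shift every letter 10 places backward in the alphabet (wrapping around).
Working it through for "wrinklew": intermediate "rinklew", final "hydabum".
(Check on "basoicj": → "asoicj" → "qieysz" ✓)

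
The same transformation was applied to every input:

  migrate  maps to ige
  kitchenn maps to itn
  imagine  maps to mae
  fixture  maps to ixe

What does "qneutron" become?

The rule is to swap each adjacent pair of characters (1↔2, 3↔4, ...), then keep one character in every 3, starting at position 1 (positions 1st, 4th, 7th, ...).
"qneutron" → "nquertno" → "nen".

nen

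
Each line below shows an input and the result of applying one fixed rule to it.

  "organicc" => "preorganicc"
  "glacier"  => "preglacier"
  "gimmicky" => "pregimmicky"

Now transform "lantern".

In each case the input is transformed by: prepend "pre".
On "lantern" that produces "prelantern".

prelantern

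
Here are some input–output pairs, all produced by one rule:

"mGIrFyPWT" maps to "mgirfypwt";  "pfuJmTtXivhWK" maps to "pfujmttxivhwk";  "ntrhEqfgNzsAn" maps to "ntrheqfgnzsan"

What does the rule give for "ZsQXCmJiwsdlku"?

zsqxcmjiwsdlku

The rule is to convert every letter to lowercase.
"ZsQXCmJiwsdlku" → "zsqxcmjiwsdlku".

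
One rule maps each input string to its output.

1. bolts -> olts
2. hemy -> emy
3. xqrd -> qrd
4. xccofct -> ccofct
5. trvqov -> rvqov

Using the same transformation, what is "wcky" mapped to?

Looking at the pairs, the operation is to delete the first character.
So "wcky" becomes "cky".

cky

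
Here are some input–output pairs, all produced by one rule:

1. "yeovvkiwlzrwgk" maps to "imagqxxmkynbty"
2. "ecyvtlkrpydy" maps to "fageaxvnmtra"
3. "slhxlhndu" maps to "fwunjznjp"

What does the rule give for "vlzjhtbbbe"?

dgxnbljvdd

Rule — shift every letter 2 places forward in the alphabet (wrapping around), then move the last 2 characters to the front (rotate right by 2).
Working it through for "vlzjhtbbbe": intermediate "xnbljvdddg", final "dgxnbljvdd".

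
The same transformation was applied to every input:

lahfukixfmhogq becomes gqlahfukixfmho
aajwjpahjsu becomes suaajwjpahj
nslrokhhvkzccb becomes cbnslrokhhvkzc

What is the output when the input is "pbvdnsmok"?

Rule — move the last 2 characters to the front (rotate right by 2).
On "pbvdnsmok" that produces "okpbvdnsm".

okpbvdnsm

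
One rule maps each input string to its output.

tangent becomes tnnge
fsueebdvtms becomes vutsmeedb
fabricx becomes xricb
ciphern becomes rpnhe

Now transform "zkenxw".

Looking at the pairs, the operation is to delete the first 2 characters, then sort the characters into reverse alphabetical order.
For "zkenxw", step one produces "enxw"; step two turns that into "xwne".

xwne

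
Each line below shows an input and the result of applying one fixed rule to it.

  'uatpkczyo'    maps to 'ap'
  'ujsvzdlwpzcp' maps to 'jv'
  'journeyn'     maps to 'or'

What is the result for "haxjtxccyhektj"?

aj

The transformation: keep every other character starting from the second (positions 2nd, 4th, 6th, ...), then keep only the first 2 characters.
Applying that to "haxjtxccyhektj" gives "aj".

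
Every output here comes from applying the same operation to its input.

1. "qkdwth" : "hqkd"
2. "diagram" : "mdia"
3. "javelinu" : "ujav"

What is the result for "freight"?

What's happening: move the last character to the front, then keep only the first 4 characters.
Starting from "freight": after the first operation, "tfreigh"; after the second, "tfre".
(Check on "qkdwth": → "hqkdwt" → "hqkd" ✓)

tfre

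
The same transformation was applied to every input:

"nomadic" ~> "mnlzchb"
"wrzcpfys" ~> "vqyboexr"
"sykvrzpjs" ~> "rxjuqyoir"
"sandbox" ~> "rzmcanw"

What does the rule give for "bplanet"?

aokzmds

Rule — shift every letter 1 place backward in the alphabet (wrapping around).
On "bplanet" that produces "aokzmds".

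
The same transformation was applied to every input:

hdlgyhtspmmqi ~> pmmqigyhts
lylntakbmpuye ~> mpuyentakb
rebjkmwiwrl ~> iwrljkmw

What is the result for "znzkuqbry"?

brykuq

What's happening: delete the first 3 characters, then swap the front and back halves of the string.
Applying that to "znzkuqbry" gives "brykuq".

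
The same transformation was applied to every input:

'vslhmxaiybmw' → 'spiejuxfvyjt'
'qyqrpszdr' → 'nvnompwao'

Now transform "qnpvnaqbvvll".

nkmskxnyssii

Rule — shift every letter 3 places backward in the alphabet (wrapping around).
Doing the same to "qnpvnaqbvvll": "nkmskxnyssii".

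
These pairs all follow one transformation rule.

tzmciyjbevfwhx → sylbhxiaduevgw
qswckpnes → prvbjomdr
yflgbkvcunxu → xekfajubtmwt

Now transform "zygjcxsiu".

Each output is the input with this applied: shift every letter 1 place backward in the alphabet (wrapping around).
Applying that to "zygjcxsiu" gives "yxfibwrht".

yxfibwrht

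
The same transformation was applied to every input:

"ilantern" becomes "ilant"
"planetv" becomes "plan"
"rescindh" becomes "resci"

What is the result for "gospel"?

Rule — delete the last 3 characters.
On "gospel" that produces "gos".

gos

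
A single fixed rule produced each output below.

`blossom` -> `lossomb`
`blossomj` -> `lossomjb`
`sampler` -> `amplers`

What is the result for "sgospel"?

The pattern: move the first character to the end.
For "sgospel" the result is "gospels".

gospels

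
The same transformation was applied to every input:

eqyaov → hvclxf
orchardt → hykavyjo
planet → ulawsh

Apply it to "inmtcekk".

jlrrputa

Rule — shift every letter 7 places forward in the alphabet (wrapping around), then swap the front and back halves of the string.
Doing the same to "inmtcekk": "jlrrputa".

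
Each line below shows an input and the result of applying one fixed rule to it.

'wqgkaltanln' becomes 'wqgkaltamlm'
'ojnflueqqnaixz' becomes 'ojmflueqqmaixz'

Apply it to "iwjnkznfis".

Each output is the input with this applied: replace every "n" with "m".
Applying that to "iwjnkznfis" gives "iwjmkzmfis".

iwjmkzmfis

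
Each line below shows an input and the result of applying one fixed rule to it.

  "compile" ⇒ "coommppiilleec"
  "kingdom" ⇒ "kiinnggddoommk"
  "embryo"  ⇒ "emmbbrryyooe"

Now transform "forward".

foorrwwaarrddf

The transformation: double every character, then move the first character to the end.
For "forward", step one produces "ffoorrwwaarrdd"; step two turns that into "foorrwwaarrddf".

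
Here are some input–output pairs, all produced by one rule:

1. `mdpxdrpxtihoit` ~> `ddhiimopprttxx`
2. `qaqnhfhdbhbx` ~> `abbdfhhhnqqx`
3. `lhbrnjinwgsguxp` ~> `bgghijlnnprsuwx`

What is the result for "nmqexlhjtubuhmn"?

behhjlmmnnqtuux

In each case the input is transformed by: sort the characters into alphabetical order.
"nmqexlhjtubuhmn" → "behhjlmmnnqtuux".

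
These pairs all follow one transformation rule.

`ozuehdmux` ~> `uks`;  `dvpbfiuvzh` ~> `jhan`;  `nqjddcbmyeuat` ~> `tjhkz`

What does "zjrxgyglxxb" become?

Each output is the input with this applied: shift every letter 6 places forward in the alphabet (wrapping around), then keep one character in every 3, starting at position 1 (positions 1st, 4th, 7th, ...).
Starting from "zjrxgyglxxb": after the first operation, "fpxdmemrddh"; after the second, "fdmd".

fdmd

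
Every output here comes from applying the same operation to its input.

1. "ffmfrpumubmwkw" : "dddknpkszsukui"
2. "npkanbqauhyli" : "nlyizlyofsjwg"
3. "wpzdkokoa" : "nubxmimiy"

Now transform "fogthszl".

mdreqfjx

In each case the input is transformed by: shift every letter 2 places backward in the alphabet (wrapping around), then swap each adjacent pair of characters (1↔2, 3↔4, ...).
On "fogthszl": the first step gives "dmerfqxj", and the second then gives "mdreqfjx".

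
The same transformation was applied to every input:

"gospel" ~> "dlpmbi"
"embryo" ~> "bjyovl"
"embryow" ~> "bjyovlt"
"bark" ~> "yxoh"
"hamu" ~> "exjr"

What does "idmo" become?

What's happening: shift every letter 3 places backward in the alphabet (wrapping around).
Doing the same to "idmo": "fajl".

fajl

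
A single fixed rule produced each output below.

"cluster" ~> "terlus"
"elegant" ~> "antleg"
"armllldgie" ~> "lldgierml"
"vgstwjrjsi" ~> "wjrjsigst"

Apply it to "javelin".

linave

The transformation: delete the first character, then move the first 3 characters to the end (rotate left by 3).
So "javelin" becomes "linave".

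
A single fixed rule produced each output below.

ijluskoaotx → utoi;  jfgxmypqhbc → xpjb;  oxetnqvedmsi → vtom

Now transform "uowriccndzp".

zurc

The transformation: keep one character in every 3, starting at position 1 (positions 1st, 4th, 7th, ...), then sort the characters into reverse alphabetical order.
"uowriccndzp" → "urcz" → "zurc".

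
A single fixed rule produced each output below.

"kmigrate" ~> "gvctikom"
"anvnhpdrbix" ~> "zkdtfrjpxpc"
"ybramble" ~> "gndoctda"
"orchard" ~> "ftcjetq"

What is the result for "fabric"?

Each output is the input with this applied: shift every letter 2 places forward in the alphabet (wrapping around), then reverse the string.
Working it through for "fabric": intermediate "hcdtke", final "ektdch".
(Check on "ybramble": → "adtcodng" → "gndoctda" ✓)

ektdch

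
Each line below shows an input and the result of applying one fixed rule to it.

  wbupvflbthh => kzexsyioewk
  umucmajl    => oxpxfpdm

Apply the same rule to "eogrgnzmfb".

ehrjujqcpi

The rule is to move the last character to the front, then shift every letter 3 places forward in the alphabet (wrapping around).
So "eogrgnzmfb" becomes "ehrjujqcpi".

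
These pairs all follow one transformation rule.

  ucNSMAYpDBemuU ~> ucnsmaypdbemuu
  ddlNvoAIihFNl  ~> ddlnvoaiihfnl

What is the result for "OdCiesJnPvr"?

odciesjnpvr

Each output is the input with this applied: convert every letter to lowercase.
Doing the same to "OdCiesJnPvr": "odciesjnpvr".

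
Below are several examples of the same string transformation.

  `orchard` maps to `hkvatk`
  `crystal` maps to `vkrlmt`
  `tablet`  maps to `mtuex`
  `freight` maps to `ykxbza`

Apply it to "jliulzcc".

The rule is to delete the last character, then shift every letter 7 places backward in the alphabet (wrapping around).
"jliulzcc" → "jliulzc" → "cebnesv".
(Check on "crystal": → "crysta" → "vkrlmt" ✓)

cebnesv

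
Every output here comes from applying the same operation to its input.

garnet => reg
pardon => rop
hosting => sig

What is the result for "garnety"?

What's happening: move the first character to the end, then keep every other character starting from the second (positions 2nd, 4th, 6th, ...).
"garnety" → "arnetyg" → "rey".
(Check on "garnet": → "arnetg" → "reg" ✓)

rey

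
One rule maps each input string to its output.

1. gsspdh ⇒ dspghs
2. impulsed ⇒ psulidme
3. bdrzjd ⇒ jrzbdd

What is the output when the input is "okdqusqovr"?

In each case the input is transformed by: take characters alternately from the front and the back (1st, last, 2nd, 2nd-last, ...), then swap the front and back halves of the string.
"okdqusqovr" → "oqqusorkvd".
(Check on "gsspdh": → "ghsdsp" → "dspghs" ✓)

oqqusorkvd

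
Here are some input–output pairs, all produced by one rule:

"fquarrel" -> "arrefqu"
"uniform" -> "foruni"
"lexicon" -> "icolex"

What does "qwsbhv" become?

The transformation: delete the last character, then move the first 3 characters to the end (rotate left by 3).
On "qwsbhv": the first step gives "qwsbh", and the second then gives "bhqws".

bhqws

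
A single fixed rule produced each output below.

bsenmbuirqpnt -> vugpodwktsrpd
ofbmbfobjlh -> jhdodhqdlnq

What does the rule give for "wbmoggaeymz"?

bdoqiicgaoy

Rule — shift every letter 2 places forward in the alphabet (wrapping around), then swap the first and last characters.
For "wbmoggaeymz", step one produces "ydoqiicgaob"; step two turns that into "bdoqiicgaoy".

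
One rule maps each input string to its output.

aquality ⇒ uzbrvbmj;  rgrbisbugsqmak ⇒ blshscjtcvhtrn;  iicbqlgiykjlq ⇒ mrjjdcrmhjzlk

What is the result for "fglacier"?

Rule — move the last 2 characters to the front (rotate right by 2), then shift every letter 1 place forward in the alphabet (wrapping around).
On "fglacier": the first step gives "erfglaci", and the second then gives "fsghmbdj".

fsghmbdj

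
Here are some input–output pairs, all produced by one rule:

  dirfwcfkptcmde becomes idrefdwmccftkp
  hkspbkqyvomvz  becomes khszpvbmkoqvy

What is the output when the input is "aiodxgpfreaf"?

iaofdaxegrpf

The rule is to move the first character to the end, then take characters alternately from the front and the back (1st, last, 2nd, 2nd-last, ...).
For "aiodxgpfreaf", step one produces "iodxgpfreafa"; step two turns that into "iaofdaxegrpf".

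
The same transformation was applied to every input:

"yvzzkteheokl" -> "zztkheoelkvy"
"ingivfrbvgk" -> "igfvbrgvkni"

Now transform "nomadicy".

In each case the input is transformed by: swap each adjacent pair of characters (1↔2, 3↔4, ...), then move the first 2 characters to the end (rotate left by 2).
Starting from "nomadicy": after the first operation, "onamidyc"; after the second, "amidycon".

amidycon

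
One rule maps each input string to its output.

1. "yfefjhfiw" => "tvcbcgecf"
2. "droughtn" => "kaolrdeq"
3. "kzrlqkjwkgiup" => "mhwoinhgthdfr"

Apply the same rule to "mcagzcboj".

gjzxdwzyl

The rule is to move the last character to the front, then shift every letter 3 places backward in the alphabet (wrapping around).
Starting from "mcagzcboj": after the first operation, "jmcagzcbo"; after the second, "gjzxdwzyl".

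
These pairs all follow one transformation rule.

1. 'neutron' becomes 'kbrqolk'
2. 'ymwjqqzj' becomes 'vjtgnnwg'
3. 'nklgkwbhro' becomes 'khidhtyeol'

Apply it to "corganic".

The rule is to shift every letter 3 places backward in the alphabet (wrapping around).
For "corganic" the result is "zlodxkfz".

zlodxkfz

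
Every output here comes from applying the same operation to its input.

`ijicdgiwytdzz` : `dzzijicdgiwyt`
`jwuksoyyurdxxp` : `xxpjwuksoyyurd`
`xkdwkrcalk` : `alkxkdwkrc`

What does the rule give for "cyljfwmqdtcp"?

The rule is to move the last 3 characters to the front (rotate right by 3).
So "cyljfwmqdtcp" becomes "tcpcyljfwmqd".

tcpcyljfwmqd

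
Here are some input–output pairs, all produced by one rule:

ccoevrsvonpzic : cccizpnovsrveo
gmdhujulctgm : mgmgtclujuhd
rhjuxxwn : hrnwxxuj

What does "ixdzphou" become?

xiuohpzd

Looking at the pairs, the operation is to move the first 2 characters to the end (rotate left by 2), then reverse the string.
Working it through for "ixdzphou": intermediate "dzphouix", final "xiuohpzd".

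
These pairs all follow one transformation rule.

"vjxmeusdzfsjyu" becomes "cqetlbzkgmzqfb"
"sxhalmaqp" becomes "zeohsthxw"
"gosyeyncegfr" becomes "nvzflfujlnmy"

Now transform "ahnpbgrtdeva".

houwinyaklch

Rule — shift every letter 7 places forward in the alphabet (wrapping around).
On "ahnpbgrtdeva" that produces "houwinyaklch".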